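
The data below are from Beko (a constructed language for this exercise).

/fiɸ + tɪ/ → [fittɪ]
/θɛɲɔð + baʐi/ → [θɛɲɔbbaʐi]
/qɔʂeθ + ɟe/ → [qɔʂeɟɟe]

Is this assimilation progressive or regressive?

regressive

Underlying /ɸ/ is realised as [t] next to /t/; /t/ itself does not change.
The output [t] is identical to the trigger /t/ — every feature (place, manner, voicing) has been copied — so this is total assimilation.
The other forms behave the same way: /ð/ → [b] before /b/; /θ/ → [ɟ] before /ɟ/ — in each case the output is a copy of the following consonant.
The trigger is the following segment, so the direction is regressive (anticipatory).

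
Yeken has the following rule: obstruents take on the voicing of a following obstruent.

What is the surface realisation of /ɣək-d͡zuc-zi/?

The rule targets /k/ (voiceless velar stop), which sits before the trigger /d͡z/ (voiced).
A voiced velar stop is [g], so the surface segment is [g].
At the second juncture, /c/ likewise becomes [ɟ] adjacent to /z/.

[ɣəgd͡zuɟzi]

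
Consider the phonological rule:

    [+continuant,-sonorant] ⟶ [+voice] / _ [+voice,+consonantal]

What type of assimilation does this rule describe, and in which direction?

regressive voicing assimilation

The structural change is [+voice], and the conditioning segment [+voice,+consonantal] (a voiced consonant) is itself voiced, so the target comes to share the voicing of its neighbour — voicing assimilation.
Since the environment is written after the underscore, the trigger follows the target; the direction is regressive.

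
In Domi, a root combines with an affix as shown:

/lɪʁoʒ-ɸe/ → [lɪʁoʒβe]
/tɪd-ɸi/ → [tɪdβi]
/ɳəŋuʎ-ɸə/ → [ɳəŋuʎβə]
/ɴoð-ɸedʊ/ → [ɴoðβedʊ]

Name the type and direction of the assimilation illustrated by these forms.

Underlying /ɸ/ is realised as [β] next to /ʒ/; /ʒ/ itself does not change.
/ɸ/ is voiceless while /ʒ/ is voiced; the output [β] is voiced, matching the trigger — so the feature that spreads is voicing.
Place and manner are unchanged, so the assimilation is partial, not total.
The same holds elsewhere in the data: /ɸ/ → [β] after /d/ (voiceless → voiced, matching voiced); /ɸ/ → [β] after /ʎ/ (voiceless → voiced, matching voiced); /ɸ/ → [β] after /ð/ (voiceless → voiced, matching voiced) — only voicing changes, and always toward the preceding segment.
The trigger is the preceding segment, so the direction is progressive (perseverative).

progressive voicing assimilation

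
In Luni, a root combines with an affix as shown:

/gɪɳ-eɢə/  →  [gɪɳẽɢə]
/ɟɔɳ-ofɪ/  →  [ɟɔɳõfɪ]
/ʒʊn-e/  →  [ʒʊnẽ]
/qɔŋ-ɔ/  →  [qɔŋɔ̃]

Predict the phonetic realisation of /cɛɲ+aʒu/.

[cɛɲãʒu]

The data show progressive nasality assimilation (vowel nasalisation): /e/ → [ẽ] after /ɳ/; /o/ → [õ] after /ɳ/; /e/ → [ẽ] after /n/; /ɔ/ → [ɔ̃] after /ŋ/ — a vowel is nasalised by an immediately preceding nasal consonant.
/a/ sits next to the nasal /ɲ/ and is therefore nasalised to [ã].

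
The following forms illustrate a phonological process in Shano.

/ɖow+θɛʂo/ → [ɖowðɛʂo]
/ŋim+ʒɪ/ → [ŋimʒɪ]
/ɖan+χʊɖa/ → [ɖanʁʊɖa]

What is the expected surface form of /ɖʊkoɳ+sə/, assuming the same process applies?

[ɖʊkoɳzə]

The data show progressive voicing assimilation: /θ/ → [ð] after /w/; /χ/ → [ʁ] after /n/. In each pair only voicing changes, matching the preceding consonant, while place and manner stay constant.
Nothing changes in [ŋimʒɪ]: there the adjacent consonants already agree in voicing (/ʒ/ and /m/ are both voiced), so this form is consistent with the same rule.
The rule targets /s/ (voiceless alveolar fricative), which sits after the trigger /ɳ/ (voiced).
Changing only its voicing to voiced gives [z] — the voiced alveolar fricative.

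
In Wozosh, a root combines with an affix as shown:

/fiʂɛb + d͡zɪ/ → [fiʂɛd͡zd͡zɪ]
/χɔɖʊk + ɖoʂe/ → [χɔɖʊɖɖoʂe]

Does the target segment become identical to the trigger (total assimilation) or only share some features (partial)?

The segment that alternates is /b/, which surfaces as [d͡z] when adjacent to /d͡z/.
The output [d͡z] is identical to the trigger /d͡z/ — every feature (place, manner, voicing) has been copied — so this is total assimilation.
The other form behaves the same way: /k/ → [ɖ] before /ɖ/ — in each case the output is a copy of the following consonant.

total assimilation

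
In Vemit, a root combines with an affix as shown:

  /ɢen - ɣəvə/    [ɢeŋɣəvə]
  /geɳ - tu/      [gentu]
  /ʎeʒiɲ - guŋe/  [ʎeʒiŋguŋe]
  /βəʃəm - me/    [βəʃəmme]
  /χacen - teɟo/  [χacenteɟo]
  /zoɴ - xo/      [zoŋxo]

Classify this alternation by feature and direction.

regressive place assimilation

Underlying /n/ is realised as [ŋ] next to /ɣ/; /ɣ/ itself does not change.
The change alveolar → velar matches the place of the following /ɣ/, identifying this as place assimilation.
Manner and voice are unchanged, so the assimilation is partial, not total.
Checking the remaining alternations: /ɳ/ → [n] before /t/ (retroflex → alveolar, matching alveolar); /ɲ/ → [ŋ] before /g/ (palatal → velar, matching velar); /ɴ/ → [ŋ] before /x/ (uvular → velar, matching velar) — only place changes, and always toward the following segment.
No alternation appears in [βəʃəmme], [χacenteɟo]: there the adjacent consonants already agree in place (/m/ and /m/ are both bilabial; /n/ and /t/ are both alveolar), so these forms are consistent with the same rule.
Since the segment that changes precedes the conditioning segment, the assimilation is regressive.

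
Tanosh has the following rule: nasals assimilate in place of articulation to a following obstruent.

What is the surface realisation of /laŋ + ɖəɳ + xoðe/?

[laɳɖəŋxoðe]

/ŋ/ is a voiced velar nasal. The following trigger /ɖ/ is retroflex, so /ŋ/ must become retroflex as well.
A voiced retroflex nasal is [ɳ], so the surface segment is [ɳ].
At the second juncture, /ɳ/ likewise becomes [ŋ] adjacent to /x/.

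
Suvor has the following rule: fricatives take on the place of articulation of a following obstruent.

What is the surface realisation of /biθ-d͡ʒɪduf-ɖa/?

[biʃd͡ʒɪduʂɖa]

/θ/ is a voiceless dental fricative. The following trigger /d͡ʒ/ is postalveolar, so /θ/ must become postalveolar as well.
The voiceless postalveolar fricative is [ʃ], so /θ/ → [ʃ].
At the second juncture, /f/ likewise becomes [ʂ] adjacent to /ɖ/.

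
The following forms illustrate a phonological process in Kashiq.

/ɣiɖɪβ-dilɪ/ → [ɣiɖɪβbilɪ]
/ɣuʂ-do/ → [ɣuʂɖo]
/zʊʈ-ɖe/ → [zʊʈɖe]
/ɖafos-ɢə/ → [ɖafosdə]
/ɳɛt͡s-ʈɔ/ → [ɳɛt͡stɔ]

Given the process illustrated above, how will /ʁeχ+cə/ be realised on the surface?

The data show progressive place assimilation: /d/ → [b] after /β/; /d/ → [ɖ] after /ʂ/; /ɢ/ → [d] after /s/; /ʈ/ → [t] after /t͡s/. In each pair only place changes, matching the preceding consonant, while manner and voice stay constant.
Nothing changes in [zʊʈɖe]: there the adjacent consonants already agree in place (/ɖ/ and /ʈ/ are both retroflex), so this form is consistent with the same rule.
/c/ is a voiceless palatal stop. The preceding trigger /χ/ is uvular, so /c/ must become uvular as well.
Changing only its place to uvular gives [q] — the voiceless uvular stop.

[ʁeχqə]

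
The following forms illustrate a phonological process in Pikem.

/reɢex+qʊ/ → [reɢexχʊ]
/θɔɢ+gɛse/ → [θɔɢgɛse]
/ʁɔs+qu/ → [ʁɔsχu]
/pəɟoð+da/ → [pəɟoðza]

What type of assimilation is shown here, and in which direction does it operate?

The segment that alternates is /q/, which surfaces as [χ] when adjacent to /x/.
The change stop → fricative matches the manner of the preceding /x/, identifying this as manner assimilation.
Place and voice are unchanged, so the assimilation is partial, not total.
Checking the remaining alternations: /q/ → [χ] after /s/ (stop → fricative, matching a fricative); /d/ → [z] after /ð/ (stop → fricative, matching a fricative) — only manner changes, and always toward the preceding segment.
No alternation appears in [θɔɢgɛse]: there the adjacent consonants already agree in manner (/g/ and /ɢ/ are both stops), so this form is consistent with the same rule.
The trigger is the preceding segment, so the direction is progressive (perseverative).

progressive manner assimilation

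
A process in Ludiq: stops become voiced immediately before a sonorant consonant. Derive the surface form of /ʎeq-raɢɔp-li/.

The rule targets /q/ (voiceless uvular stop), which sits before the trigger /r/ (voiced).
The voiced uvular stop is [ɢ], so /q/ → [ɢ].
At the second juncture, /p/ likewise becomes [b] adjacent to /l/.

[ʎeɢraɢɔbli]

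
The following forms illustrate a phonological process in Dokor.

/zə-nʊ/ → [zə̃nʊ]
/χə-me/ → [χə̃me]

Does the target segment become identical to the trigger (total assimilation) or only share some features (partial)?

partial assimilation

The vowel /ə/ surfaces as nasalised [ə̃] next to the following nasal /n/ — it has acquired the [+nasal] feature of its neighbour.
Likewise in the remaining data: /ə/ → [ə̃] before /m/ — each time a vowel is nasalised next to a following nasal.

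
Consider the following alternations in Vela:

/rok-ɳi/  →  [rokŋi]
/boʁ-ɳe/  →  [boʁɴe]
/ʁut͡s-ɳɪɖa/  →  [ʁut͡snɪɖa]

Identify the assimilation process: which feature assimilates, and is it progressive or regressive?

progressive place assimilation

Comparing underlying and surface forms, /ɳ/ → [ŋ] is the alternation; the neighbouring /k/ is constant.
/ɳ/ is retroflex while /k/ is velar; the output [ŋ] is velar, matching the trigger — so the feature that spreads is place.
Manner and voice are unchanged, so the assimilation is partial, not total.
The same holds elsewhere in the data: /ɳ/ → [ɴ] after /ʁ/ (retroflex → uvular, matching uvular); /ɳ/ → [n] after /t͡s/ (retroflex → alveolar, matching alveolar) — only place changes, and always toward the preceding segment.
Since the segment that changes follows the conditioning segment, the assimilation is progressive.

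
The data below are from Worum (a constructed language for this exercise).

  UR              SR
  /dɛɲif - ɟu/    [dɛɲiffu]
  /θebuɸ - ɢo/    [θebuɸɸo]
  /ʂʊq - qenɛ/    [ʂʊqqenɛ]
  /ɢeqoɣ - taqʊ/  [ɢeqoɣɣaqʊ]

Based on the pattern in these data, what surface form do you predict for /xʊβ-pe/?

The data show progressive total assimilation (/ɟ/ → [f] after /f/; /ɢ/ → [ɸ] after /ɸ/; /t/ → [ɣ] after /ɣ/): in every case the target segment becomes identical to its preceding neighbour, copying more than a single feature.
In [ʂʊqqenɛ] the two consonants at the boundary are already identical (/q/ + /q/), so the rule applies vacuously and nothing changes.
/p/ is the segment targeted by the rule; it sits immediately after /β/, so it assimilates completely and surfaces as [β].

[xʊββe]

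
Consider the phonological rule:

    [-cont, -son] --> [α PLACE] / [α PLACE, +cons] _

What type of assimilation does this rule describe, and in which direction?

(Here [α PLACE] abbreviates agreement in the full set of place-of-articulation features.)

progressive place assimilation

The shared variable α links the value of the place features (abbreviated [PLACE]) on the target to the same value on the neighbouring segment, so place is the feature that assimilates.
The conditioning segment sits to the left of the focus bar, meaning the trigger precedes the segment that changes — progressive assimilation.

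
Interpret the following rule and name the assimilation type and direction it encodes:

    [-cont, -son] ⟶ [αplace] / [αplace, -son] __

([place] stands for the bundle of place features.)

The rule copies the place features (abbreviated [place]) from the environment onto the target, so the assimilating feature is place.
Since the environment is written before the underscore, the trigger precedes the target; the direction is progressive.

progressive place assimilation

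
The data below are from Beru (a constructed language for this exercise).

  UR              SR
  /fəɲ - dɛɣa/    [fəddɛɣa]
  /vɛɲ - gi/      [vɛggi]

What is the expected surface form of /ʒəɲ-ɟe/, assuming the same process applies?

The data show regressive total assimilation (/ɲ/ → [d] before /d/; /ɲ/ → [g] before /g/): in every case the target segment becomes identical to its following neighbour, copying more than a single feature.
/ɲ/ is the segment targeted by the rule; it sits immediately before /ɟ/, so it assimilates completely and surfaces as [ɟ].

[ʒəɟɟe]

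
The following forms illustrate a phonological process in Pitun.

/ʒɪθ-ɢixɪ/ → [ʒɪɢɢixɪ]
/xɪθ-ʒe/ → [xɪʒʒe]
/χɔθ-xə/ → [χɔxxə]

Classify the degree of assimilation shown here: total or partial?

total assimilation

The segment that alternates is /θ/, which surfaces as [ɢ] when adjacent to /ɢ/.
The output [ɢ] is identical to the trigger /ɢ/ — every feature (place, manner, voicing) has been copied — so this is total assimilation.
The other forms behave the same way: /θ/ → [ʒ] before /ʒ/; /θ/ → [x] before /x/ — in each case the output is a copy of the following consonant.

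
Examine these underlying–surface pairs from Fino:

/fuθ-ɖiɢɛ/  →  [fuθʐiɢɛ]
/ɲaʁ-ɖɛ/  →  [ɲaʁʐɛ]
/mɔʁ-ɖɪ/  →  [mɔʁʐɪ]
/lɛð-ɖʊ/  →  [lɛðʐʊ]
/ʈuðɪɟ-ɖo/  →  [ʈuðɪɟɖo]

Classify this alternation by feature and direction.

Comparing underlying and surface forms, /ɖ/ → [ʐ] is the alternation; the neighbouring /θ/ is constant.
The change stop → fricative matches the manner of the preceding /θ/, identifying this as manner assimilation.
Place and voice are unchanged, so the assimilation is partial, not total.
The other alternating forms pattern the same way: /ɖ/ → [ʐ] after /ʁ/ (stop → fricative, matching a fricative); /ɖ/ → [ʐ] after /ð/ (stop → fricative, matching a fricative) — only manner changes, and always toward the preceding segment.
No alternation appears in [ʈuðɪɟɖo]: there the adjacent consonants already agree in manner (/ɖ/ and /ɟ/ are both stops), so this form is consistent with the same rule.
Since the segment that changes follows the conditioning segment, the assimilation is progressive.

progressive manner assimilation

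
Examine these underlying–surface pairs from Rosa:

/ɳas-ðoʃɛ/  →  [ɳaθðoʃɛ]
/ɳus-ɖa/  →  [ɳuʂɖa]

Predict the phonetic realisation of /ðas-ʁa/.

[ðaχʁa]

The data show regressive place assimilation: /s/ → [θ] before /ð/; /s/ → [ʂ] before /ɖ/. In each pair only place changes, matching the following consonant, while manner and voice stay constant.
/s/ is a voiceless alveolar fricative. The following trigger /ʁ/ is uvular, so /s/ must become uvular as well.
A voiceless uvular fricative is [χ], so the surface segment is [χ].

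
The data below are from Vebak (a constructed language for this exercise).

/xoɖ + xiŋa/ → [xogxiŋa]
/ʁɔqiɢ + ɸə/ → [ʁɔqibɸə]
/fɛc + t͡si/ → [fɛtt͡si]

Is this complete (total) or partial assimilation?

Underlying /ɖ/ is realised as [g] next to /x/; /x/ itself does not change.
/ɖ/ is retroflex while /x/ is velar; the output [g] is velar, matching the trigger — so the feature that spreads is place.
Manner and voice are unchanged, so the assimilation is partial, not total.
The same holds elsewhere in the data: /ɢ/ → [b] before /ɸ/ (uvular → bilabial, matching bilabial); /c/ → [t] before /t͡s/ (palatal → alveolar, matching alveolar) — only place changes, and always toward the following segment.

partial assimilation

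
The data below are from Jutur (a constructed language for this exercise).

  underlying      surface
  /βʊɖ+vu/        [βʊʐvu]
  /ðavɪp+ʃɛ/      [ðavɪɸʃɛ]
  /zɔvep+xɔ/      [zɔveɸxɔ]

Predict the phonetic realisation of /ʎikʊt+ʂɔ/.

[ʎikʊsʂɔ]

The data show regressive manner assimilation: /ɖ/ → [ʐ] before /v/; /p/ → [ɸ] before /ʃ/; /p/ → [ɸ] before /x/. In each pair only manner changes, matching the following consonant, while place and voice stay constant.
The rule targets /t/ (voiceless alveolar stop), which sits before the trigger /ʂ/ (fricative).
The voiceless alveolar fricative is [s], so /t/ → [s].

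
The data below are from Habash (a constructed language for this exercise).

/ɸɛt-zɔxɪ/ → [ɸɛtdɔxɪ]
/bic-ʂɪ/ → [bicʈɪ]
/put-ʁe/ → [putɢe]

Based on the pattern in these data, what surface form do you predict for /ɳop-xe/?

The data show progressive manner assimilation: /z/ → [d] after /t/; /ʂ/ → [ʈ] after /c/; /ʁ/ → [ɢ] after /t/. In each pair only manner changes, matching the preceding consonant, while place and voice stay constant.
/x/ is a voiceless velar fricative. The preceding trigger /p/ is a stop, so /x/ must become a stop as well.
A voiceless velar stop is [k], so the surface segment is [k].

[ɳopke]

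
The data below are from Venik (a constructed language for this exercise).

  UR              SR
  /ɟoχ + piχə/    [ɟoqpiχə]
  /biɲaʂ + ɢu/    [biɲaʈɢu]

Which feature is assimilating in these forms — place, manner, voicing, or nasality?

Comparing underlying and surface forms, /χ/ → [q] is the alternation; the neighbouring /p/ is constant.
The change fricative → stop matches the manner of the following /p/, identifying this as manner assimilation.
Checking the remaining alternation: /ʂ/ → [ʈ] before /ɢ/ (fricative → stop, matching a stop) — only manner changes, and always toward the following segment.

manner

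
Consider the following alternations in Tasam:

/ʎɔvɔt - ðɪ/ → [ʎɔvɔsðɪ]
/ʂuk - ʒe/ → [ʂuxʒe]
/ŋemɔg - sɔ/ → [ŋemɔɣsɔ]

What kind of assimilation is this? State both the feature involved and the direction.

regressive manner assimilation

Comparing underlying and surface forms, /t/ → [s] is the alternation; the neighbouring /ð/ is constant.
/t/ is a stop while /ð/ is a fricative; the output [s] is a fricative, matching the trigger — so the feature that spreads is manner.
Place and voice are unchanged, so the assimilation is partial, not total.
Checking the remaining alternations: /k/ → [x] before /ʒ/ (stop → fricative, matching a fricative); /g/ → [ɣ] before /s/ (stop → fricative, matching a fricative) — only manner changes, and always toward the following segment.
Since the segment that changes precedes the conditioning segment, the assimilation is regressive.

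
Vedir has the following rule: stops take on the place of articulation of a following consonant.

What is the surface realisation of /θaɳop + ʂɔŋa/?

/p/ is a voiceless bilabial stop. The following trigger /ʂ/ is retroflex, so /p/ must become retroflex as well.
Changing only its place to retroflex gives [ʈ] — the voiceless retroflex stop.

[θaɳoʈʂɔŋa]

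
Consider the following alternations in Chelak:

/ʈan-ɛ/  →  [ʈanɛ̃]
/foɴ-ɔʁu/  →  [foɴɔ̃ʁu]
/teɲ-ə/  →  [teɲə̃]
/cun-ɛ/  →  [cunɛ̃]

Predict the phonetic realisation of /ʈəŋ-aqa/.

[ʈəŋãqa]

The data show progressive nasality assimilation (vowel nasalisation): /ɛ/ → [ɛ̃] after /n/; /ɔ/ → [ɔ̃] after /ɴ/; /ə/ → [ə̃] after /ɲ/ — a vowel is nasalised by an immediately preceding nasal consonant.
/a/ sits next to the nasal /ŋ/ and is therefore nasalised to [ã].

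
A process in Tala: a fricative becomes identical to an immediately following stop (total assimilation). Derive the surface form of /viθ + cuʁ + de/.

/θ/ is the segment targeted by the rule; it sits immediately before /c/, so it assimilates completely and surfaces as [c].
The same rule applies at the second boundary: /ʁ/ → [d] next to /d/.

[viccudde]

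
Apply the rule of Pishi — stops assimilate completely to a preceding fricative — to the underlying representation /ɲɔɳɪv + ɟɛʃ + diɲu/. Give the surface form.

/ɟ/ is the segment targeted by the rule; it sits immediately after /v/, so it assimilates completely and surfaces as [v].
At the second juncture, /d/ likewise becomes [ʃ] adjacent to /ʃ/.

[ɲɔɳɪvvɛʃʃiɲu]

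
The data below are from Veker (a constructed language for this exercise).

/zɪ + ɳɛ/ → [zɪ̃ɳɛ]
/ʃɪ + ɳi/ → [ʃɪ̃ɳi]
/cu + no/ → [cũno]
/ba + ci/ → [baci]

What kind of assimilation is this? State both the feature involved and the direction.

The vowel /ɪ/ surfaces as nasalised [ɪ̃] next to the following nasal /ɳ/ — it has acquired the [+nasal] feature of its neighbour.
Likewise in the remaining data: /u/ → [ũ] before /n/ — each time a vowel is nasalised next to a following nasal.
No change occurs in [baci] because the vowel at the boundary is adjacent to an oral consonant, not a nasal (/a/ next to /c/).
Because the conditioning nasal is to the right of the vowel that changes, the process is regressive (anticipatory).

regressive nasality assimilation (vowel nasalisation)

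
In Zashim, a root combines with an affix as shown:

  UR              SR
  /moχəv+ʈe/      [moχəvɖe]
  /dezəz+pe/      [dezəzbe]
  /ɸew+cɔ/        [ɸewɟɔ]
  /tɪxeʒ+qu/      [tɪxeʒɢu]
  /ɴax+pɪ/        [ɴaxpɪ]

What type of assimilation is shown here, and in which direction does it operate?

The segment that alternates is /ʈ/, which surfaces as [ɖ] when adjacent to /v/.
The change voiceless → voiced matches the voicing of the preceding /v/, identifying this as voicing assimilation.
Place and manner are unchanged, so the assimilation is partial, not total.
Checking the remaining alternations: /p/ → [b] after /z/ (voiceless → voiced, matching voiced); /c/ → [ɟ] after /w/ (voiceless → voiced, matching voiced); /q/ → [ɢ] after /ʒ/ (voiceless → voiced, matching voiced) — only voicing changes, and always toward the preceding segment.
No alternation appears in [ɴaxpɪ]: there the adjacent consonants already agree in voicing (/p/ and /x/ are both voiceless), so this form is consistent with the same rule.
The trigger is the preceding segment, so the direction is progressive (perseverative).

progressive voicing assimilation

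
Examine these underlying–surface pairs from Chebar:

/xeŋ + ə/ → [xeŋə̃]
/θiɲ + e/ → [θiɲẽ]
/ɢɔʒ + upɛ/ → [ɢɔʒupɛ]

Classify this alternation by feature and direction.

The vowel /ə/ surfaces as nasalised [ə̃] next to the preceding nasal /ŋ/ — it has acquired the [+nasal] feature of its neighbour.
Likewise in the remaining data: /e/ → [ẽ] after /ɲ/ — each time a vowel is nasalised next to a preceding nasal.
No change occurs in [ɢɔʒupɛ] because the vowel at the boundary is adjacent to an oral consonant, not a nasal (/u/ next to /ʒ/).
Because the conditioning nasal is to the left of the vowel that changes, the process is progressive (perseverative).

progressive nasality assimilation (vowel nasalisation)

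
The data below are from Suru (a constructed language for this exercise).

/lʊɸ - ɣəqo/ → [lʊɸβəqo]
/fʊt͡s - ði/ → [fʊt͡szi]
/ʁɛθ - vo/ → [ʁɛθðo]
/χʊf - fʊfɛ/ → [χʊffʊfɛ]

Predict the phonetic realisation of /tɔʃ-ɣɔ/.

The data show progressive place assimilation: /ɣ/ → [β] after /ɸ/; /ð/ → [z] after /t͡s/; /v/ → [ð] after /θ/. In each pair only place changes, matching the preceding consonant, while manner and voice stay constant.
No alternation appears in [χʊffʊfɛ]: there the adjacent consonants already agree in place (/f/ and /f/ are both labiodental), so this form is consistent with the same rule.
/ɣ/ is a voiced velar fricative. The preceding trigger /ʃ/ is postalveolar, so /ɣ/ must become postalveolar as well.
Changing only its place to postalveolar gives [ʒ] — the voiced postalveolar fricative.

[tɔʃʒɔ]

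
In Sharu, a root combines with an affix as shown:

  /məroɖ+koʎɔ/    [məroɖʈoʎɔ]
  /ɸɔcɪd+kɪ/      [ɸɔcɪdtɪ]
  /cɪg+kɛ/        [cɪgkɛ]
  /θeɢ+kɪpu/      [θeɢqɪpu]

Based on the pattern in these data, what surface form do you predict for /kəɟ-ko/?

[kəɟco]

The data show progressive place assimilation: /k/ → [ʈ] after /ɖ/; /k/ → [t] after /d/; /k/ → [q] after /ɢ/. In each pair only place changes, matching the preceding consonant, while manner and voice stay constant.
Nothing changes in [cɪgkɛ]: there the adjacent consonants already agree in place (/k/ and /g/ are both velar), so this form is consistent with the same rule.
/k/ is a voiceless velar stop. The preceding trigger /ɟ/ is palatal, so /k/ must become palatal as well.
The voiceless palatal stop is [c], so /k/ → [c].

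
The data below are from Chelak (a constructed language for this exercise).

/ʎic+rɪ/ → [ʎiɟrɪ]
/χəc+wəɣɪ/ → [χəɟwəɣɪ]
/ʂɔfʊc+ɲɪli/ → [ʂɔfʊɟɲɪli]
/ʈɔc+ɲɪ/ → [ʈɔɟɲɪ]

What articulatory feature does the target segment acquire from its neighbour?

The segment that alternates is /c/, which surfaces as [ɟ] when adjacent to /r/.
/c/ is voiceless while /r/ is voiced; the output [ɟ] is voiced, matching the trigger — so the feature that spreads is voicing.
Checking the remaining alternations: /c/ → [ɟ] before /w/ (voiceless → voiced, matching voiced); /c/ → [ɟ] before /ɲ/ (voiceless → voiced, matching voiced) — only voicing changes, and always toward the following segment.

voicing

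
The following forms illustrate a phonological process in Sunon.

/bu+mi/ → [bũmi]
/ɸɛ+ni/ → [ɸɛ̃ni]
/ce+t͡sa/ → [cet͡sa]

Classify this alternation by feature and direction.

The vowel /u/ surfaces as nasalised [ũ] next to the following nasal /m/ — it has acquired the [+nasal] feature of its neighbour.
The other form shows the same pattern: /ɛ/ → [ɛ̃] before /n/ — each time a vowel is nasalised next to a following nasal.
No change occurs in [cet͡sa] because the vowel at the boundary is adjacent to an oral consonant, not a nasal (/e/ next to /t͡s/).
Because the conditioning nasal is to the right of the vowel that changes, the process is regressive (anticipatory).

regressive nasality assimilation (vowel nasalisation)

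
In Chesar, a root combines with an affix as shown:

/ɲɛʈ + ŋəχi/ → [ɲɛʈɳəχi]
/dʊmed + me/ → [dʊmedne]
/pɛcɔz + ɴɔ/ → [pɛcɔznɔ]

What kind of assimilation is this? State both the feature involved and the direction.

progressive place assimilation

The segment that alternates is /ŋ/, which surfaces as [ɳ] when adjacent to /ʈ/.
The change velar → retroflex matches the place of the preceding /ʈ/, identifying this as place assimilation.
Manner and voice are unchanged, so the assimilation is partial, not total.
Checking the remaining alternations: /m/ → [n] after /d/ (bilabial → alveolar, matching alveolar); /ɴ/ → [n] after /z/ (uvular → alveolar, matching alveolar) — only place changes, and always toward the preceding segment.
The trigger is the preceding segment, so the direction is progressive (perseverative).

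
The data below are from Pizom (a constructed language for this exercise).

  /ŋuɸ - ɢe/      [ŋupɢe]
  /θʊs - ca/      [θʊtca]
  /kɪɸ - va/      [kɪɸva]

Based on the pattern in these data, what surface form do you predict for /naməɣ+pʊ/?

The data show regressive manner assimilation: /ɸ/ → [p] before /ɢ/; /s/ → [t] before /c/. In each pair only manner changes, matching the following consonant, while place and voice stay constant.
Nothing changes in [kɪɸva]: there the adjacent consonants already agree in manner (/ɸ/ and /v/ are both fricatives), so this form is consistent with the same rule.
/ɣ/ is a voiced velar fricative. The following trigger /p/ is a stop, so /ɣ/ must become a stop as well.
The voiced velar stop is [g], so /ɣ/ → [g].

[naməgpʊ]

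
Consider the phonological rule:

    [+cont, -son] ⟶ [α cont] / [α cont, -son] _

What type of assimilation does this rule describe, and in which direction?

The shared variable α links the value of [cont] on the target to that of the neighbouring obstruent. [cont] distinguishes stops from fricatives — a manner-of-articulation feature — so this is manner assimilation.
The conditioning segment sits to the left of the focus bar, meaning the trigger precedes the segment that changes — progressive assimilation.

progressive manner assimilation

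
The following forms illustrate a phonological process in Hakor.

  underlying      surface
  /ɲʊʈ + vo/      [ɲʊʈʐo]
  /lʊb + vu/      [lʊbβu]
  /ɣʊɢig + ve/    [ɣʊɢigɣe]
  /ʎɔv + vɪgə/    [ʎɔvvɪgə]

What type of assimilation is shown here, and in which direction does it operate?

Comparing underlying and surface forms, /v/ → [ʐ] is the alternation; the neighbouring /ʈ/ is constant.
The change labiodental → retroflex matches the place of the preceding /ʈ/, identifying this as place assimilation.
Manner and voice are unchanged, so the assimilation is partial, not total.
The other alternating forms pattern the same way: /v/ → [β] after /b/ (labiodental → bilabial, matching bilabial); /v/ → [ɣ] after /g/ (labiodental → velar, matching velar) — only place changes, and always toward the preceding segment.
No alternation appears in [ʎɔvvɪgə]: there the adjacent consonants already agree in place (/v/ and /v/ are both labiodental), so this form is consistent with the same rule.
Since the segment that changes follows the conditioning segment, the assimilation is progressive.

progressive place assimilation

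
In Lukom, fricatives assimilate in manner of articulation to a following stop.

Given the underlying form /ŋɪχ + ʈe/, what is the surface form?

The rule targets /χ/ (voiceless uvular fricative), which sits before the trigger /ʈ/ (stop).
Changing only its manner to stop gives [q] — the voiceless uvular stop.

[ŋɪqʈe]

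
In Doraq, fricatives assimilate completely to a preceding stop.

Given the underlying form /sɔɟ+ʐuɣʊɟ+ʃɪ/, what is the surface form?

[sɔɟɟuɣʊɟɟɪ]

/ʐ/ is the segment targeted by the rule; it sits immediately after /ɟ/, so it assimilates completely and surfaces as [ɟ].
At the second juncture, /ʃ/ likewise becomes [ɟ] adjacent to /ɟ/.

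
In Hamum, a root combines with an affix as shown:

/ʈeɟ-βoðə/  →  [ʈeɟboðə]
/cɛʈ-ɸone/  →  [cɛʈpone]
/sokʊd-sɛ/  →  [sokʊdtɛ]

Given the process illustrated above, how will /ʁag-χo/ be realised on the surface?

[ʁagqo]

The data show progressive manner assimilation: /β/ → [b] after /ɟ/; /ɸ/ → [p] after /ʈ/; /s/ → [t] after /d/. In each pair only manner changes, matching the preceding consonant, while place and voice stay constant.
The rule targets /χ/ (voiceless uvular fricative), which sits after the trigger /g/ (stop).
A voiceless uvular stop is [q], so the surface segment is [q].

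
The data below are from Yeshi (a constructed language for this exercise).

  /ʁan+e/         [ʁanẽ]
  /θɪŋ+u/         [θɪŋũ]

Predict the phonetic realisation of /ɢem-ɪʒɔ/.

The data show progressive nasality assimilation (vowel nasalisation): /e/ → [ẽ] after /n/; /u/ → [ũ] after /ŋ/ — a vowel is nasalised by an immediately preceding nasal consonant.
/ɪ/ sits next to the nasal /m/ and is therefore nasalised to [ɪ̃].

[ɢemɪ̃ʒɔ]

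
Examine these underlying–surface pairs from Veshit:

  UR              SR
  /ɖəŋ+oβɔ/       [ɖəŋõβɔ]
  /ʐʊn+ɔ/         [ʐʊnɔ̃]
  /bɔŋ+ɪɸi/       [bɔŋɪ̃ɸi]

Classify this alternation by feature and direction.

progressive nasality assimilation (vowel nasalisation)

The vowel /o/ surfaces as nasalised [õ] next to the preceding nasal /ŋ/ — it has acquired the [+nasal] feature of its neighbour.
Likewise in the remaining data: /ɔ/ → [ɔ̃] after /n/; /ɪ/ → [ɪ̃] after /ŋ/ — each time a vowel is nasalised next to a preceding nasal.
Because the conditioning nasal is to the left of the vowel that changes, the process is progressive (perseverative).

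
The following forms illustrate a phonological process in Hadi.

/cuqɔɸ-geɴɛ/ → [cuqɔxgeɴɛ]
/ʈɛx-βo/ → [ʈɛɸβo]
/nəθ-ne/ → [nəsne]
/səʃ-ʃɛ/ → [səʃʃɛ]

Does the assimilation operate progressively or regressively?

regressive

Underlying /ɸ/ is realised as [x] next to /g/; /g/ itself does not change.
/ɸ/ is bilabial while /g/ is velar; the output [x] is velar, matching the trigger — so the feature that spreads is place.
The other alternating forms pattern the same way: /x/ → [ɸ] before /β/ (velar → bilabial, matching bilabial); /θ/ → [s] before /n/ (dental → alveolar, matching alveolar) — only place changes, and always toward the following segment.
Nothing changes in [səʃʃɛ]: there the adjacent consonants already agree in place (/ʃ/ and /ʃ/ are both postalveolar), so this form is consistent with the same rule.
Since the segment that changes precedes the conditioning segment, the assimilation is regressive.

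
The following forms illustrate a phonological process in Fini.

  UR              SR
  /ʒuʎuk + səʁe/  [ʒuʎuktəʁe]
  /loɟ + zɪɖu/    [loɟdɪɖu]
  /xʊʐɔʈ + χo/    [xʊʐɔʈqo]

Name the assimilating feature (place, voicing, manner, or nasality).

Comparing underlying and surface forms, /s/ → [t] is the alternation; the neighbouring /k/ is constant.
The change fricative → stop matches the manner of the preceding /k/, identifying this as manner assimilation.
Checking the remaining alternations: /z/ → [d] after /ɟ/ (fricative → stop, matching a stop); /χ/ → [q] after /ʈ/ (fricative → stop, matching a stop) — only manner changes, and always toward the preceding segment.

manner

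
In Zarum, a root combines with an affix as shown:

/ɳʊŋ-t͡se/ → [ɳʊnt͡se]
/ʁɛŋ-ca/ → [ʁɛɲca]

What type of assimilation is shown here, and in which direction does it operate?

Underlying /ŋ/ is realised as [n] next to /t͡s/; /t͡s/ itself does not change.
The change velar → alveolar matches the place of the following /t͡s/, identifying this as place assimilation.
Manner and voice are unchanged, so the assimilation is partial, not total.
The other alternating form patterns the same way: /ŋ/ → [ɲ] before /c/ (velar → palatal, matching palatal) — only place changes, and always toward the following segment.
The trigger is the following segment, so the direction is regressive (anticipatory).

regressive place assimilation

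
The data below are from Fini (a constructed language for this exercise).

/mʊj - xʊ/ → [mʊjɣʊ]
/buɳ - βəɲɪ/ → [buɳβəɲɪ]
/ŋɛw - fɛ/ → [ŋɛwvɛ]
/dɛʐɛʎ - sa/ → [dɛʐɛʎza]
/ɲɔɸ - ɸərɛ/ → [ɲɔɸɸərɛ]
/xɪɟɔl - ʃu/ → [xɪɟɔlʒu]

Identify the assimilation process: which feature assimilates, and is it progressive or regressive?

progressive voicing assimilation

Comparing underlying and surface forms, /x/ → [ɣ] is the alternation; the neighbouring /j/ is constant.
The change voiceless → voiced matches the voicing of the preceding /j/, identifying this as voicing assimilation.
Place and manner are unchanged, so the assimilation is partial, not total.
The same holds elsewhere in the data: /f/ → [v] after /w/ (voiceless → voiced, matching voiced); /s/ → [z] after /ʎ/ (voiceless → voiced, matching voiced); /ʃ/ → [ʒ] after /l/ (voiceless → voiced, matching voiced) — only voicing changes, and always toward the preceding segment.
Nothing changes in [buɳβəɲɪ], [ɲɔɸɸərɛ]: there the adjacent consonants already agree in voicing (/β/ and /ɳ/ are both voiced; /ɸ/ and /ɸ/ are both voiceless), so these forms are consistent with the same rule.
The trigger is the preceding segment, so the direction is progressive (perseverative).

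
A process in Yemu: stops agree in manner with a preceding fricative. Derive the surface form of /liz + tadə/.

[lizsadə]

/t/ is a voiceless alveolar stop. The preceding trigger /z/ is a fricative, so /t/ must become a fricative as well.
The voiceless alveolar fricative is [s], so /t/ → [s].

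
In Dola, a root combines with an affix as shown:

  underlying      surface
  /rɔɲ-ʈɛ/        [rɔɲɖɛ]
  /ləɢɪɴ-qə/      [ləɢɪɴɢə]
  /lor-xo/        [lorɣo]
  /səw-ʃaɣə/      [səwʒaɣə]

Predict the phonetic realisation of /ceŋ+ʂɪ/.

[ceŋʐɪ]

The data show progressive voicing assimilation: /ʈ/ → [ɖ] after /ɲ/; /q/ → [ɢ] after /ɴ/; /x/ → [ɣ] after /r/; /ʃ/ → [ʒ] after /w/. In each pair only voicing changes, matching the preceding consonant, while place and manner stay constant.
The rule targets /ʂ/ (voiceless retroflex fricative), which sits after the trigger /ŋ/ (voiced).
A voiced retroflex fricative is [ʐ], so the surface segment is [ʐ].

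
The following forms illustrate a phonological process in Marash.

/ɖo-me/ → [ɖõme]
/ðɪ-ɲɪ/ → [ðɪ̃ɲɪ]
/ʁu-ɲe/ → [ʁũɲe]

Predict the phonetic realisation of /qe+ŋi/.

The data show regressive nasality assimilation (vowel nasalisation): /o/ → [õ] before /m/; /ɪ/ → [ɪ̃] before /ɲ/; /u/ → [ũ] before /ɲ/ — a vowel is nasalised by an immediately following nasal consonant.
The vowel /e/ is adjacent to the following nasal /ŋ/, so it acquires [+nasal] and surfaces as [ẽ].

[qẽŋi]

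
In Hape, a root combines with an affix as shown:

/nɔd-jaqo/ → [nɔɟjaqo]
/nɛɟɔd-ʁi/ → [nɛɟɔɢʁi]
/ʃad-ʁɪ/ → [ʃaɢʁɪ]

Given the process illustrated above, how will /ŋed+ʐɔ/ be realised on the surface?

The data show regressive place assimilation: /d/ → [ɟ] before /j/; /d/ → [ɢ] before /ʁ/. In each pair only place changes, matching the following consonant, while manner and voice stay constant.
The rule targets /d/ (voiced alveolar stop), which sits before the trigger /ʐ/ (retroflex).
Changing only its place to retroflex gives [ɖ] — the voiced retroflex stop.

[ŋeɖʐɔ]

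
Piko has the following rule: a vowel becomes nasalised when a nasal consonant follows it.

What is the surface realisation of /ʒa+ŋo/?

[ʒãŋo]

The vowel /a/ is adjacent to the following nasal /ŋ/, so it acquires [+nasal] and surfaces as [ã].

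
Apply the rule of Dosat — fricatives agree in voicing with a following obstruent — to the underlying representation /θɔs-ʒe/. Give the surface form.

The rule targets /s/ (voiceless alveolar fricative), which sits before the trigger /ʒ/ (voiced).
Changing only its voicing to voiced gives [z] — the voiced alveolar fricative.

[θɔzʒe]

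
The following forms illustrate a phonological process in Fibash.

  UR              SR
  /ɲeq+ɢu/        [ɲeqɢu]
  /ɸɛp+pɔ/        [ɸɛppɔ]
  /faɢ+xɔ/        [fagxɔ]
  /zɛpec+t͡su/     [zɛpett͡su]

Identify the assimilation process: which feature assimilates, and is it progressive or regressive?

The segment that alternates is /ɢ/, which surfaces as [g] when adjacent to /x/.
/ɢ/ is uvular while /x/ is velar; the output [g] is velar, matching the trigger — so the feature that spreads is place.
Manner and voice are unchanged, so the assimilation is partial, not total.
The other alternating form patterns the same way: /c/ → [t] before /t͡s/ (palatal → alveolar, matching alveolar) — only place changes, and always toward the following segment.
Nothing changes in [ɲeqɢu], [ɸɛppɔ]: there the adjacent consonants already agree in place (/q/ and /ɢ/ are both uvular; /p/ and /p/ are both bilabial), so these forms are consistent with the same rule.
Since the segment that changes precedes the conditioning segment, the assimilation is regressive.

regressive place assimilation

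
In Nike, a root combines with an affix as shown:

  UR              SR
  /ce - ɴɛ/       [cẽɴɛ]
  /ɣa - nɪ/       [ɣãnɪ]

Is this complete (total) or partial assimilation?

partial assimilation

The vowel /e/ surfaces as nasalised [ẽ] next to the following nasal /ɴ/ — it has acquired the [+nasal] feature of its neighbour.
Likewise in the remaining data: /a/ → [ã] before /n/ — each time a vowel is nasalised next to a following nasal.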